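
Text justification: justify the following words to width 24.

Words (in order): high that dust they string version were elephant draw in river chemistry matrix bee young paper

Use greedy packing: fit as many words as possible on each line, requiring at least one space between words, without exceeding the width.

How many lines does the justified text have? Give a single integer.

Answer: 5

Derivation:
Line 1: ['high', 'that', 'dust', 'they'] (min_width=19, slack=5)
Line 2: ['string', 'version', 'were'] (min_width=19, slack=5)
Line 3: ['elephant', 'draw', 'in', 'river'] (min_width=22, slack=2)
Line 4: ['chemistry', 'matrix', 'bee'] (min_width=20, slack=4)
Line 5: ['young', 'paper'] (min_width=11, slack=13)
Total lines: 5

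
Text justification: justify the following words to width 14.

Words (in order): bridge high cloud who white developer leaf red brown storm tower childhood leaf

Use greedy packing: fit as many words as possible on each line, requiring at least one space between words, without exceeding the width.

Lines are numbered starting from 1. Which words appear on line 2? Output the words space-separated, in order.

Line 1: ['bridge', 'high'] (min_width=11, slack=3)
Line 2: ['cloud', 'who'] (min_width=9, slack=5)
Line 3: ['white'] (min_width=5, slack=9)
Line 4: ['developer', 'leaf'] (min_width=14, slack=0)
Line 5: ['red', 'brown'] (min_width=9, slack=5)
Line 6: ['storm', 'tower'] (min_width=11, slack=3)
Line 7: ['childhood', 'leaf'] (min_width=14, slack=0)

Answer: cloud who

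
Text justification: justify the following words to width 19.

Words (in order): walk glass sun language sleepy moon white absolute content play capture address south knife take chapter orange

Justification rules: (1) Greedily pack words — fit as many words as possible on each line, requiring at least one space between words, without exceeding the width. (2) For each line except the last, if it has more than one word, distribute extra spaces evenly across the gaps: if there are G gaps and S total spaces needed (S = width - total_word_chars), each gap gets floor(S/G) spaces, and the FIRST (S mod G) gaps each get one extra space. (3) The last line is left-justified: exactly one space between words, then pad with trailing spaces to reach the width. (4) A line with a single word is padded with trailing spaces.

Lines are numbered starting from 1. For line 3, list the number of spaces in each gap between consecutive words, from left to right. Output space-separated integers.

Line 1: ['walk', 'glass', 'sun'] (min_width=14, slack=5)
Line 2: ['language', 'sleepy'] (min_width=15, slack=4)
Line 3: ['moon', 'white', 'absolute'] (min_width=19, slack=0)
Line 4: ['content', 'play'] (min_width=12, slack=7)
Line 5: ['capture', 'address'] (min_width=15, slack=4)
Line 6: ['south', 'knife', 'take'] (min_width=16, slack=3)
Line 7: ['chapter', 'orange'] (min_width=14, slack=5)

Answer: 1 1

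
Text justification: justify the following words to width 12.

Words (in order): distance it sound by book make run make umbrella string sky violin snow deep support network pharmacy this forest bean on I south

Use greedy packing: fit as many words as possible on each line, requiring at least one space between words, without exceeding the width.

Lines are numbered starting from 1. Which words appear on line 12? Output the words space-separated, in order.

Line 1: ['distance', 'it'] (min_width=11, slack=1)
Line 2: ['sound', 'by'] (min_width=8, slack=4)
Line 3: ['book', 'make'] (min_width=9, slack=3)
Line 4: ['run', 'make'] (min_width=8, slack=4)
Line 5: ['umbrella'] (min_width=8, slack=4)
Line 6: ['string', 'sky'] (min_width=10, slack=2)
Line 7: ['violin', 'snow'] (min_width=11, slack=1)
Line 8: ['deep', 'support'] (min_width=12, slack=0)
Line 9: ['network'] (min_width=7, slack=5)
Line 10: ['pharmacy'] (min_width=8, slack=4)
Line 11: ['this', 'forest'] (min_width=11, slack=1)
Line 12: ['bean', 'on', 'I'] (min_width=9, slack=3)
Line 13: ['south'] (min_width=5, slack=7)

Answer: bean on I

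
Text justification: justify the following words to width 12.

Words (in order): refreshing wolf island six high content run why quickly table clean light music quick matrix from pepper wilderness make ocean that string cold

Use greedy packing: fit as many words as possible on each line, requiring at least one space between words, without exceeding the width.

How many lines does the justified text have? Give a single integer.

Line 1: ['refreshing'] (min_width=10, slack=2)
Line 2: ['wolf', 'island'] (min_width=11, slack=1)
Line 3: ['six', 'high'] (min_width=8, slack=4)
Line 4: ['content', 'run'] (min_width=11, slack=1)
Line 5: ['why', 'quickly'] (min_width=11, slack=1)
Line 6: ['table', 'clean'] (min_width=11, slack=1)
Line 7: ['light', 'music'] (min_width=11, slack=1)
Line 8: ['quick', 'matrix'] (min_width=12, slack=0)
Line 9: ['from', 'pepper'] (min_width=11, slack=1)
Line 10: ['wilderness'] (min_width=10, slack=2)
Line 11: ['make', 'ocean'] (min_width=10, slack=2)
Line 12: ['that', 'string'] (min_width=11, slack=1)
Line 13: ['cold'] (min_width=4, slack=8)
Total lines: 13

Answer: 13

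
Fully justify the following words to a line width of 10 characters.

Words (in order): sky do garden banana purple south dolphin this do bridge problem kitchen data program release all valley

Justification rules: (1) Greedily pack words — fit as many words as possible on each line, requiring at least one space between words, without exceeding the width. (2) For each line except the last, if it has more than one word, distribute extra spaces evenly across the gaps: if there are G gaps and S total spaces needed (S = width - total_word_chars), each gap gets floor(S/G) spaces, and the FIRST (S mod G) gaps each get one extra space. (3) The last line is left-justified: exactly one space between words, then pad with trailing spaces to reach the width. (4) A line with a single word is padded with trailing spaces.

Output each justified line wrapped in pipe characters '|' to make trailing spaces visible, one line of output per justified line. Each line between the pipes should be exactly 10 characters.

Line 1: ['sky', 'do'] (min_width=6, slack=4)
Line 2: ['garden'] (min_width=6, slack=4)
Line 3: ['banana'] (min_width=6, slack=4)
Line 4: ['purple'] (min_width=6, slack=4)
Line 5: ['south'] (min_width=5, slack=5)
Line 6: ['dolphin'] (min_width=7, slack=3)
Line 7: ['this', 'do'] (min_width=7, slack=3)
Line 8: ['bridge'] (min_width=6, slack=4)
Line 9: ['problem'] (min_width=7, slack=3)
Line 10: ['kitchen'] (min_width=7, slack=3)
Line 11: ['data'] (min_width=4, slack=6)
Line 12: ['program'] (min_width=7, slack=3)
Line 13: ['release'] (min_width=7, slack=3)
Line 14: ['all', 'valley'] (min_width=10, slack=0)

Answer: |sky     do|
|garden    |
|banana    |
|purple    |
|south     |
|dolphin   |
|this    do|
|bridge    |
|problem   |
|kitchen   |
|data      |
|program   |
|release   |
|all valley|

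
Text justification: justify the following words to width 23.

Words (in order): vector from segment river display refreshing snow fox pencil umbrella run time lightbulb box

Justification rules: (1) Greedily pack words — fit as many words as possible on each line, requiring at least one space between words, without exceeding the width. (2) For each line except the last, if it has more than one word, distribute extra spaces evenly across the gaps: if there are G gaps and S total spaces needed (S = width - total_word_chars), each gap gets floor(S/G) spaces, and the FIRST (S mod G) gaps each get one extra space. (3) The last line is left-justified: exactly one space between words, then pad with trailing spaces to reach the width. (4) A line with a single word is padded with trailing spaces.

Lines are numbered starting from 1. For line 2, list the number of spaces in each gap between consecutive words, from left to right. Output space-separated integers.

Answer: 11

Derivation:
Line 1: ['vector', 'from', 'segment'] (min_width=19, slack=4)
Line 2: ['river', 'display'] (min_width=13, slack=10)
Line 3: ['refreshing', 'snow', 'fox'] (min_width=19, slack=4)
Line 4: ['pencil', 'umbrella', 'run'] (min_width=19, slack=4)
Line 5: ['time', 'lightbulb', 'box'] (min_width=18, slack=5)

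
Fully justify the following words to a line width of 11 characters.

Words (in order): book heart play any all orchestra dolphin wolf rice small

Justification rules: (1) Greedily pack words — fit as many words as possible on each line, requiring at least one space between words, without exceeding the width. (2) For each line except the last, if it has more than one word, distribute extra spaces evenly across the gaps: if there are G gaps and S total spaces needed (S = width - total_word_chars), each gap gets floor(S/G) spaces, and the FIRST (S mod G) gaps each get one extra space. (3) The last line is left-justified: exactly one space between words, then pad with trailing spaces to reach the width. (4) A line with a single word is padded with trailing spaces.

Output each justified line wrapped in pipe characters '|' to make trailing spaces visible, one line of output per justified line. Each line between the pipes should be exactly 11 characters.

Line 1: ['book', 'heart'] (min_width=10, slack=1)
Line 2: ['play', 'any'] (min_width=8, slack=3)
Line 3: ['all'] (min_width=3, slack=8)
Line 4: ['orchestra'] (min_width=9, slack=2)
Line 5: ['dolphin'] (min_width=7, slack=4)
Line 6: ['wolf', 'rice'] (min_width=9, slack=2)
Line 7: ['small'] (min_width=5, slack=6)

Answer: |book  heart|
|play    any|
|all        |
|orchestra  |
|dolphin    |
|wolf   rice|
|small      |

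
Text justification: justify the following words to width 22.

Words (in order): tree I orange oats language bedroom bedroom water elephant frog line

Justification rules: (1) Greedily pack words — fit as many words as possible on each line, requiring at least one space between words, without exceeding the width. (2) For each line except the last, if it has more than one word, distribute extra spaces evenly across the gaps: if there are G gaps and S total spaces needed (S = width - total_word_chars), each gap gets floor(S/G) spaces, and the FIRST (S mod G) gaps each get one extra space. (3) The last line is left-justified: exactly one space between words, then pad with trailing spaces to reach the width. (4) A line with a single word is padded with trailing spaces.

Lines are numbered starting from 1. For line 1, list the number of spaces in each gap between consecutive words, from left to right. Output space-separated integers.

Answer: 3 2 2

Derivation:
Line 1: ['tree', 'I', 'orange', 'oats'] (min_width=18, slack=4)
Line 2: ['language', 'bedroom'] (min_width=16, slack=6)
Line 3: ['bedroom', 'water', 'elephant'] (min_width=22, slack=0)
Line 4: ['frog', 'line'] (min_width=9, slack=13)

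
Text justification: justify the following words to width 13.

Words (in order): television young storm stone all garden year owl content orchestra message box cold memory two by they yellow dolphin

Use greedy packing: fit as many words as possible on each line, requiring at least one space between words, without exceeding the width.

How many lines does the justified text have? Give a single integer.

Answer: 11

Derivation:
Line 1: ['television'] (min_width=10, slack=3)
Line 2: ['young', 'storm'] (min_width=11, slack=2)
Line 3: ['stone', 'all'] (min_width=9, slack=4)
Line 4: ['garden', 'year'] (min_width=11, slack=2)
Line 5: ['owl', 'content'] (min_width=11, slack=2)
Line 6: ['orchestra'] (min_width=9, slack=4)
Line 7: ['message', 'box'] (min_width=11, slack=2)
Line 8: ['cold', 'memory'] (min_width=11, slack=2)
Line 9: ['two', 'by', 'they'] (min_width=11, slack=2)
Line 10: ['yellow'] (min_width=6, slack=7)
Line 11: ['dolphin'] (min_width=7, slack=6)
Total lines: 11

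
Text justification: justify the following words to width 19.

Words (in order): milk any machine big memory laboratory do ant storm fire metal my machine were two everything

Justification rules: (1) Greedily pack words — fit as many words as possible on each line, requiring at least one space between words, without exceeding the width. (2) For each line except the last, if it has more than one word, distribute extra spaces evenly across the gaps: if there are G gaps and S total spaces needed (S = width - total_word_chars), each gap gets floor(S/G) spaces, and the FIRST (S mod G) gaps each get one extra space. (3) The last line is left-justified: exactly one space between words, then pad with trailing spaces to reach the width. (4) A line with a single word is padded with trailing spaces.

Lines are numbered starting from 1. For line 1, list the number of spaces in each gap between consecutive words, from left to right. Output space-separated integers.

Answer: 3 2

Derivation:
Line 1: ['milk', 'any', 'machine'] (min_width=16, slack=3)
Line 2: ['big', 'memory'] (min_width=10, slack=9)
Line 3: ['laboratory', 'do', 'ant'] (min_width=17, slack=2)
Line 4: ['storm', 'fire', 'metal', 'my'] (min_width=19, slack=0)
Line 5: ['machine', 'were', 'two'] (min_width=16, slack=3)
Line 6: ['everything'] (min_width=10, slack=9)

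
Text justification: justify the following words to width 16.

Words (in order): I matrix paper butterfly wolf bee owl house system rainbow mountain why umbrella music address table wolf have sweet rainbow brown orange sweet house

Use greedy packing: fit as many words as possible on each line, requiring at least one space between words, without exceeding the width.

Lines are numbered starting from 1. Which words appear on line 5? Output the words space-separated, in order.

Line 1: ['I', 'matrix', 'paper'] (min_width=14, slack=2)
Line 2: ['butterfly', 'wolf'] (min_width=14, slack=2)
Line 3: ['bee', 'owl', 'house'] (min_width=13, slack=3)
Line 4: ['system', 'rainbow'] (min_width=14, slack=2)
Line 5: ['mountain', 'why'] (min_width=12, slack=4)
Line 6: ['umbrella', 'music'] (min_width=14, slack=2)
Line 7: ['address', 'table'] (min_width=13, slack=3)
Line 8: ['wolf', 'have', 'sweet'] (min_width=15, slack=1)
Line 9: ['rainbow', 'brown'] (min_width=13, slack=3)
Line 10: ['orange', 'sweet'] (min_width=12, slack=4)
Line 11: ['house'] (min_width=5, slack=11)

Answer: mountain why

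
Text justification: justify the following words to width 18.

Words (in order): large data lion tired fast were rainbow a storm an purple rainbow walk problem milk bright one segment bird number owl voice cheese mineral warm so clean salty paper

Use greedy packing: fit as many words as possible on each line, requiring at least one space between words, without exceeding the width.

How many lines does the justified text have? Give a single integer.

Line 1: ['large', 'data', 'lion'] (min_width=15, slack=3)
Line 2: ['tired', 'fast', 'were'] (min_width=15, slack=3)
Line 3: ['rainbow', 'a', 'storm', 'an'] (min_width=18, slack=0)
Line 4: ['purple', 'rainbow'] (min_width=14, slack=4)
Line 5: ['walk', 'problem', 'milk'] (min_width=17, slack=1)
Line 6: ['bright', 'one', 'segment'] (min_width=18, slack=0)
Line 7: ['bird', 'number', 'owl'] (min_width=15, slack=3)
Line 8: ['voice', 'cheese'] (min_width=12, slack=6)
Line 9: ['mineral', 'warm', 'so'] (min_width=15, slack=3)
Line 10: ['clean', 'salty', 'paper'] (min_width=17, slack=1)
Total lines: 10

Answer: 10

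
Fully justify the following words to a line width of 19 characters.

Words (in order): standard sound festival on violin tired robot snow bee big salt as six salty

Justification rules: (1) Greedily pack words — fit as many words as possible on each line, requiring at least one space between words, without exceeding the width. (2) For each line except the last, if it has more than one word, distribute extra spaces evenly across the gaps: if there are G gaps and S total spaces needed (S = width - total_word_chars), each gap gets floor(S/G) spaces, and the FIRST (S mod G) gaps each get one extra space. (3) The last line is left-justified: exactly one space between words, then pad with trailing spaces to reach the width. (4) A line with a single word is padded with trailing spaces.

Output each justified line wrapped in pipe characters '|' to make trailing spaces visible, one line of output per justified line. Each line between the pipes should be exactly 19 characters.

Answer: |standard      sound|
|festival  on violin|
|tired   robot  snow|
|bee big salt as six|
|salty              |

Derivation:
Line 1: ['standard', 'sound'] (min_width=14, slack=5)
Line 2: ['festival', 'on', 'violin'] (min_width=18, slack=1)
Line 3: ['tired', 'robot', 'snow'] (min_width=16, slack=3)
Line 4: ['bee', 'big', 'salt', 'as', 'six'] (min_width=19, slack=0)
Line 5: ['salty'] (min_width=5, slack=14)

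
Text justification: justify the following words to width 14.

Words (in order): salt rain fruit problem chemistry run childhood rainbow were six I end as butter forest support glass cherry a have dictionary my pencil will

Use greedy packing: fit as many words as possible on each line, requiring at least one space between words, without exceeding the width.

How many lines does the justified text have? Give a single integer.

Answer: 11

Derivation:
Line 1: ['salt', 'rain'] (min_width=9, slack=5)
Line 2: ['fruit', 'problem'] (min_width=13, slack=1)
Line 3: ['chemistry', 'run'] (min_width=13, slack=1)
Line 4: ['childhood'] (min_width=9, slack=5)
Line 5: ['rainbow', 'were'] (min_width=12, slack=2)
Line 6: ['six', 'I', 'end', 'as'] (min_width=12, slack=2)
Line 7: ['butter', 'forest'] (min_width=13, slack=1)
Line 8: ['support', 'glass'] (min_width=13, slack=1)
Line 9: ['cherry', 'a', 'have'] (min_width=13, slack=1)
Line 10: ['dictionary', 'my'] (min_width=13, slack=1)
Line 11: ['pencil', 'will'] (min_width=11, slack=3)
Total lines: 11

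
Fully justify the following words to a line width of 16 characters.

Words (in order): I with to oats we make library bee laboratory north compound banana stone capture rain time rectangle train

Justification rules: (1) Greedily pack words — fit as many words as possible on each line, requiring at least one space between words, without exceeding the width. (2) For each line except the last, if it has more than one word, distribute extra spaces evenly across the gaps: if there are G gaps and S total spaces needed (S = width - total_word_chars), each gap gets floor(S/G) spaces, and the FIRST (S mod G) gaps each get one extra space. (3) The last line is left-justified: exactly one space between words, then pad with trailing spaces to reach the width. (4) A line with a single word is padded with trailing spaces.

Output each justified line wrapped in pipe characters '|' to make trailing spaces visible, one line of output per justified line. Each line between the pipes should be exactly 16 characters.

Answer: |I  with  to oats|
|we  make library|
|bee   laboratory|
|north   compound|
|banana     stone|
|capture     rain|
|time   rectangle|
|train           |

Derivation:
Line 1: ['I', 'with', 'to', 'oats'] (min_width=14, slack=2)
Line 2: ['we', 'make', 'library'] (min_width=15, slack=1)
Line 3: ['bee', 'laboratory'] (min_width=14, slack=2)
Line 4: ['north', 'compound'] (min_width=14, slack=2)
Line 5: ['banana', 'stone'] (min_width=12, slack=4)
Line 6: ['capture', 'rain'] (min_width=12, slack=4)
Line 7: ['time', 'rectangle'] (min_width=14, slack=2)
Line 8: ['train'] (min_width=5, slack=11)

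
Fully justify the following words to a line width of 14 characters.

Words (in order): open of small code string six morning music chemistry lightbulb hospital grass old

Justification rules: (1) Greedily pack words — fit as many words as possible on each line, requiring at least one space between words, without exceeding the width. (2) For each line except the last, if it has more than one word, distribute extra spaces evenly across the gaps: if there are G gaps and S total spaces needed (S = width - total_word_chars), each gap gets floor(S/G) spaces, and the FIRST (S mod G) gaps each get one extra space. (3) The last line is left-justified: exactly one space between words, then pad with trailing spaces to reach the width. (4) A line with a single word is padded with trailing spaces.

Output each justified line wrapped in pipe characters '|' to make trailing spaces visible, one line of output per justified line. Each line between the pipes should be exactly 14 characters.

Answer: |open  of small|
|code    string|
|six    morning|
|music         |
|chemistry     |
|lightbulb     |
|hospital grass|
|old           |

Derivation:
Line 1: ['open', 'of', 'small'] (min_width=13, slack=1)
Line 2: ['code', 'string'] (min_width=11, slack=3)
Line 3: ['six', 'morning'] (min_width=11, slack=3)
Line 4: ['music'] (min_width=5, slack=9)
Line 5: ['chemistry'] (min_width=9, slack=5)
Line 6: ['lightbulb'] (min_width=9, slack=5)
Line 7: ['hospital', 'grass'] (min_width=14, slack=0)
Line 8: ['old'] (min_width=3, slack=11)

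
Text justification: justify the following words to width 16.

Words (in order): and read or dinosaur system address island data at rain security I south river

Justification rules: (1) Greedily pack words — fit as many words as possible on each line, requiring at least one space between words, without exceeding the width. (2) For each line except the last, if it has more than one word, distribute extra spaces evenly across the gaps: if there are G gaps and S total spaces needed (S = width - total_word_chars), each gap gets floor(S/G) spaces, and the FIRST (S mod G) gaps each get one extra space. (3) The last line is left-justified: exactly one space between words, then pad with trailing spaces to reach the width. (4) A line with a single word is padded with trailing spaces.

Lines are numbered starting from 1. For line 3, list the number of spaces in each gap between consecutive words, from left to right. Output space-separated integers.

Line 1: ['and', 'read', 'or'] (min_width=11, slack=5)
Line 2: ['dinosaur', 'system'] (min_width=15, slack=1)
Line 3: ['address', 'island'] (min_width=14, slack=2)
Line 4: ['data', 'at', 'rain'] (min_width=12, slack=4)
Line 5: ['security', 'I', 'south'] (min_width=16, slack=0)
Line 6: ['river'] (min_width=5, slack=11)

Answer: 3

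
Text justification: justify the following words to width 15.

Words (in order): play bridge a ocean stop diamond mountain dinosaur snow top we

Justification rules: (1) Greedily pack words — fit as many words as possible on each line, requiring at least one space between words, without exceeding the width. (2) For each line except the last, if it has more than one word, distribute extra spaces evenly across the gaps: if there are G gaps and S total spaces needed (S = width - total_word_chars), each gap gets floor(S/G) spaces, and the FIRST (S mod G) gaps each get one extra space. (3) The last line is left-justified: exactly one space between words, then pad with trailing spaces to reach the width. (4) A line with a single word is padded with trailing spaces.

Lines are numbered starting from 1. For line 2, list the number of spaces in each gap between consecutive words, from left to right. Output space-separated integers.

Answer: 6

Derivation:
Line 1: ['play', 'bridge', 'a'] (min_width=13, slack=2)
Line 2: ['ocean', 'stop'] (min_width=10, slack=5)
Line 3: ['diamond'] (min_width=7, slack=8)
Line 4: ['mountain'] (min_width=8, slack=7)
Line 5: ['dinosaur', 'snow'] (min_width=13, slack=2)
Line 6: ['top', 'we'] (min_width=6, slack=9)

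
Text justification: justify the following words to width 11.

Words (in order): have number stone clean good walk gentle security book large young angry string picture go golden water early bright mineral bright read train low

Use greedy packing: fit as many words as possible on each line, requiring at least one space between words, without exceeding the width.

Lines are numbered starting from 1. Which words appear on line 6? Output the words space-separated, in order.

Answer: book large

Derivation:
Line 1: ['have', 'number'] (min_width=11, slack=0)
Line 2: ['stone', 'clean'] (min_width=11, slack=0)
Line 3: ['good', 'walk'] (min_width=9, slack=2)
Line 4: ['gentle'] (min_width=6, slack=5)
Line 5: ['security'] (min_width=8, slack=3)
Line 6: ['book', 'large'] (min_width=10, slack=1)
Line 7: ['young', 'angry'] (min_width=11, slack=0)
Line 8: ['string'] (min_width=6, slack=5)
Line 9: ['picture', 'go'] (min_width=10, slack=1)
Line 10: ['golden'] (min_width=6, slack=5)
Line 11: ['water', 'early'] (min_width=11, slack=0)
Line 12: ['bright'] (min_width=6, slack=5)
Line 13: ['mineral'] (min_width=7, slack=4)
Line 14: ['bright', 'read'] (min_width=11, slack=0)
Line 15: ['train', 'low'] (min_width=9, slack=2)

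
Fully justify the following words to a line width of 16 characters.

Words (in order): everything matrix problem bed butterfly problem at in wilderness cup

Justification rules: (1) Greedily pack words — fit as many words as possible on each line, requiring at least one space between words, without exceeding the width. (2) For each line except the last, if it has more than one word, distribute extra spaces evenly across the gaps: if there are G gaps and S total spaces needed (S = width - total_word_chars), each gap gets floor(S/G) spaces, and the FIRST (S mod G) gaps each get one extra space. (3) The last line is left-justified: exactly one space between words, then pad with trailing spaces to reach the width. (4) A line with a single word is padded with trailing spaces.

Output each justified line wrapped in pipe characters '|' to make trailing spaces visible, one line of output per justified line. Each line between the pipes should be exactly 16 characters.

Answer: |everything      |
|matrix   problem|
|bed    butterfly|
|problem   at  in|
|wilderness cup  |

Derivation:
Line 1: ['everything'] (min_width=10, slack=6)
Line 2: ['matrix', 'problem'] (min_width=14, slack=2)
Line 3: ['bed', 'butterfly'] (min_width=13, slack=3)
Line 4: ['problem', 'at', 'in'] (min_width=13, slack=3)
Line 5: ['wilderness', 'cup'] (min_width=14, slack=2)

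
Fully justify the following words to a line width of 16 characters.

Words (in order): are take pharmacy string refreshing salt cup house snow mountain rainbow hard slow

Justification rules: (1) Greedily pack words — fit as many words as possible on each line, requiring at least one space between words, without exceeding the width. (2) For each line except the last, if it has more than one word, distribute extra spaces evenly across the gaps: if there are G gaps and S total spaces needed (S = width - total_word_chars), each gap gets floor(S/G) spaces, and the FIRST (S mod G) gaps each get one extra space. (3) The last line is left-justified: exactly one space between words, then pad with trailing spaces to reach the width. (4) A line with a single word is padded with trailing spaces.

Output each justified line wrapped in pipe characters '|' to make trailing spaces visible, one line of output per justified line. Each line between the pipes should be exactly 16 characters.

Line 1: ['are', 'take'] (min_width=8, slack=8)
Line 2: ['pharmacy', 'string'] (min_width=15, slack=1)
Line 3: ['refreshing', 'salt'] (min_width=15, slack=1)
Line 4: ['cup', 'house', 'snow'] (min_width=14, slack=2)
Line 5: ['mountain', 'rainbow'] (min_width=16, slack=0)
Line 6: ['hard', 'slow'] (min_width=9, slack=7)

Answer: |are         take|
|pharmacy  string|
|refreshing  salt|
|cup  house  snow|
|mountain rainbow|
|hard slow       |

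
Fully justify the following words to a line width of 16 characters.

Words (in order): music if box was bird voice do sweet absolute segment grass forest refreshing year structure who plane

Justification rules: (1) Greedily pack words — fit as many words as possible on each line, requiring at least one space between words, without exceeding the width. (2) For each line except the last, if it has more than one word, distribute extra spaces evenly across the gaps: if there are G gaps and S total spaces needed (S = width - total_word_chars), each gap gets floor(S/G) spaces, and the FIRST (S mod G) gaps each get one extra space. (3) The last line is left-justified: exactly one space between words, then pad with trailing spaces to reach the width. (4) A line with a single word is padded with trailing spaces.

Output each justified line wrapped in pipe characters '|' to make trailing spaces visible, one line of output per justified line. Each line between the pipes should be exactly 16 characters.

Answer: |music if box was|
|bird   voice  do|
|sweet   absolute|
|segment    grass|
|forest          |
|refreshing  year|
|structure    who|
|plane           |

Derivation:
Line 1: ['music', 'if', 'box', 'was'] (min_width=16, slack=0)
Line 2: ['bird', 'voice', 'do'] (min_width=13, slack=3)
Line 3: ['sweet', 'absolute'] (min_width=14, slack=2)
Line 4: ['segment', 'grass'] (min_width=13, slack=3)
Line 5: ['forest'] (min_width=6, slack=10)
Line 6: ['refreshing', 'year'] (min_width=15, slack=1)
Line 7: ['structure', 'who'] (min_width=13, slack=3)
Line 8: ['plane'] (min_width=5, slack=11)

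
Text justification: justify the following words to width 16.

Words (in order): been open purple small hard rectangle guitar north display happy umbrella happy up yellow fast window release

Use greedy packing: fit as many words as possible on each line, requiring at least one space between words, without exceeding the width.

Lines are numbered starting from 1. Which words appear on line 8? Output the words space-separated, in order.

Line 1: ['been', 'open', 'purple'] (min_width=16, slack=0)
Line 2: ['small', 'hard'] (min_width=10, slack=6)
Line 3: ['rectangle', 'guitar'] (min_width=16, slack=0)
Line 4: ['north', 'display'] (min_width=13, slack=3)
Line 5: ['happy', 'umbrella'] (min_width=14, slack=2)
Line 6: ['happy', 'up', 'yellow'] (min_width=15, slack=1)
Line 7: ['fast', 'window'] (min_width=11, slack=5)
Line 8: ['release'] (min_width=7, slack=9)

Answer: release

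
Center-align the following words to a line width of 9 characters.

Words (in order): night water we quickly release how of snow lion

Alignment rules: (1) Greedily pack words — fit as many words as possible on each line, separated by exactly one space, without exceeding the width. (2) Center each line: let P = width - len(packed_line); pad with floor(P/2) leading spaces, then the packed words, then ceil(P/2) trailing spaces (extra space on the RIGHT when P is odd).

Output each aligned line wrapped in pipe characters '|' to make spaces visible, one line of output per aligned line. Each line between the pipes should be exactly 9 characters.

Answer: |  night  |
|water we |
| quickly |
| release |
| how of  |
|snow lion|

Derivation:
Line 1: ['night'] (min_width=5, slack=4)
Line 2: ['water', 'we'] (min_width=8, slack=1)
Line 3: ['quickly'] (min_width=7, slack=2)
Line 4: ['release'] (min_width=7, slack=2)
Line 5: ['how', 'of'] (min_width=6, slack=3)
Line 6: ['snow', 'lion'] (min_width=9, slack=0)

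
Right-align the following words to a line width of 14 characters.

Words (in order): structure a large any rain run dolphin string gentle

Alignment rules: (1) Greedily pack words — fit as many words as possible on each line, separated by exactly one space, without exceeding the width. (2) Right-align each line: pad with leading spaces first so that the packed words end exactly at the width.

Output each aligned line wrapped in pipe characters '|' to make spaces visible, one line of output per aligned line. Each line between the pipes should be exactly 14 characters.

Answer: |   structure a|
|large any rain|
|   run dolphin|
| string gentle|

Derivation:
Line 1: ['structure', 'a'] (min_width=11, slack=3)
Line 2: ['large', 'any', 'rain'] (min_width=14, slack=0)
Line 3: ['run', 'dolphin'] (min_width=11, slack=3)
Line 4: ['string', 'gentle'] (min_width=13, slack=1)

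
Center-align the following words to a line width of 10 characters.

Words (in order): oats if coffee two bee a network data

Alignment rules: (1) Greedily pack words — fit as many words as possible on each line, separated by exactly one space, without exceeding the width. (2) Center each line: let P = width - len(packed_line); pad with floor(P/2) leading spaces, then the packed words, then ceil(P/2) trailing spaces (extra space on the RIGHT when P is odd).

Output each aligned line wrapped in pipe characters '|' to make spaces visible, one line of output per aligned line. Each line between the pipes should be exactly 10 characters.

Line 1: ['oats', 'if'] (min_width=7, slack=3)
Line 2: ['coffee', 'two'] (min_width=10, slack=0)
Line 3: ['bee', 'a'] (min_width=5, slack=5)
Line 4: ['network'] (min_width=7, slack=3)
Line 5: ['data'] (min_width=4, slack=6)

Answer: | oats if  |
|coffee two|
|  bee a   |
| network  |
|   data   |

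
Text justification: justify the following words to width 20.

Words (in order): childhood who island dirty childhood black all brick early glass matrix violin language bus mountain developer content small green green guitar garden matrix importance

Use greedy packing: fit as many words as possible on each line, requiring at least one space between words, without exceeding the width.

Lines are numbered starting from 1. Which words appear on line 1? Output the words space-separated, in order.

Answer: childhood who island

Derivation:
Line 1: ['childhood', 'who', 'island'] (min_width=20, slack=0)
Line 2: ['dirty', 'childhood'] (min_width=15, slack=5)
Line 3: ['black', 'all', 'brick'] (min_width=15, slack=5)
Line 4: ['early', 'glass', 'matrix'] (min_width=18, slack=2)
Line 5: ['violin', 'language', 'bus'] (min_width=19, slack=1)
Line 6: ['mountain', 'developer'] (min_width=18, slack=2)
Line 7: ['content', 'small', 'green'] (min_width=19, slack=1)
Line 8: ['green', 'guitar', 'garden'] (min_width=19, slack=1)
Line 9: ['matrix', 'importance'] (min_width=17, slack=3)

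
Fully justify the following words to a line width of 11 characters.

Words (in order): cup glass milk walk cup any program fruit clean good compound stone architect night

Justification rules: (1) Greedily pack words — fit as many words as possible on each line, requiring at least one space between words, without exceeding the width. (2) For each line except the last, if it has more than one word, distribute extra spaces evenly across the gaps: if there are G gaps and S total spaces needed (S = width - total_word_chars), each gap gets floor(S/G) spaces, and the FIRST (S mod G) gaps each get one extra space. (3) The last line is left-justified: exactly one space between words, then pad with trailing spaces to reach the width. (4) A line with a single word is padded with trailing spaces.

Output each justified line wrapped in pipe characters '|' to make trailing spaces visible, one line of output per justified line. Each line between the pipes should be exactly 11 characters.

Line 1: ['cup', 'glass'] (min_width=9, slack=2)
Line 2: ['milk', 'walk'] (min_width=9, slack=2)
Line 3: ['cup', 'any'] (min_width=7, slack=4)
Line 4: ['program'] (min_width=7, slack=4)
Line 5: ['fruit', 'clean'] (min_width=11, slack=0)
Line 6: ['good'] (min_width=4, slack=7)
Line 7: ['compound'] (min_width=8, slack=3)
Line 8: ['stone'] (min_width=5, slack=6)
Line 9: ['architect'] (min_width=9, slack=2)
Line 10: ['night'] (min_width=5, slack=6)

Answer: |cup   glass|
|milk   walk|
|cup     any|
|program    |
|fruit clean|
|good       |
|compound   |
|stone      |
|architect  |
|night      |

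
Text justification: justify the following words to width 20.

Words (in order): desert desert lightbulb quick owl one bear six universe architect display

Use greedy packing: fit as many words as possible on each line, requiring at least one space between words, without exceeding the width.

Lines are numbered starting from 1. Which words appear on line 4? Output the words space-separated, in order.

Line 1: ['desert', 'desert'] (min_width=13, slack=7)
Line 2: ['lightbulb', 'quick', 'owl'] (min_width=19, slack=1)
Line 3: ['one', 'bear', 'six'] (min_width=12, slack=8)
Line 4: ['universe', 'architect'] (min_width=18, slack=2)
Line 5: ['display'] (min_width=7, slack=13)

Answer: universe architect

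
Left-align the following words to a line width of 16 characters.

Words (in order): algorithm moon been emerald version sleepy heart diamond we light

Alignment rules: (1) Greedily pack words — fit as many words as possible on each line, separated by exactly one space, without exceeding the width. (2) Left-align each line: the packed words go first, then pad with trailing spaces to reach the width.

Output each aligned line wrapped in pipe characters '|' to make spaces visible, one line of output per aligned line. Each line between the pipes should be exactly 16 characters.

Answer: |algorithm moon  |
|been emerald    |
|version sleepy  |
|heart diamond we|
|light           |

Derivation:
Line 1: ['algorithm', 'moon'] (min_width=14, slack=2)
Line 2: ['been', 'emerald'] (min_width=12, slack=4)
Line 3: ['version', 'sleepy'] (min_width=14, slack=2)
Line 4: ['heart', 'diamond', 'we'] (min_width=16, slack=0)
Line 5: ['light'] (min_width=5, slack=11)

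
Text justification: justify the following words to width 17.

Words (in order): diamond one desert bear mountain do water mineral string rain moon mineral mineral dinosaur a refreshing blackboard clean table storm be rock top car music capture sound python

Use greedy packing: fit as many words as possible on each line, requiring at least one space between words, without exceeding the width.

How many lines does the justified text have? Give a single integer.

Answer: 12

Derivation:
Line 1: ['diamond', 'one'] (min_width=11, slack=6)
Line 2: ['desert', 'bear'] (min_width=11, slack=6)
Line 3: ['mountain', 'do', 'water'] (min_width=17, slack=0)
Line 4: ['mineral', 'string'] (min_width=14, slack=3)
Line 5: ['rain', 'moon', 'mineral'] (min_width=17, slack=0)
Line 6: ['mineral', 'dinosaur'] (min_width=16, slack=1)
Line 7: ['a', 'refreshing'] (min_width=12, slack=5)
Line 8: ['blackboard', 'clean'] (min_width=16, slack=1)
Line 9: ['table', 'storm', 'be'] (min_width=14, slack=3)
Line 10: ['rock', 'top', 'car'] (min_width=12, slack=5)
Line 11: ['music', 'capture'] (min_width=13, slack=4)
Line 12: ['sound', 'python'] (min_width=12, slack=5)
Total lines: 12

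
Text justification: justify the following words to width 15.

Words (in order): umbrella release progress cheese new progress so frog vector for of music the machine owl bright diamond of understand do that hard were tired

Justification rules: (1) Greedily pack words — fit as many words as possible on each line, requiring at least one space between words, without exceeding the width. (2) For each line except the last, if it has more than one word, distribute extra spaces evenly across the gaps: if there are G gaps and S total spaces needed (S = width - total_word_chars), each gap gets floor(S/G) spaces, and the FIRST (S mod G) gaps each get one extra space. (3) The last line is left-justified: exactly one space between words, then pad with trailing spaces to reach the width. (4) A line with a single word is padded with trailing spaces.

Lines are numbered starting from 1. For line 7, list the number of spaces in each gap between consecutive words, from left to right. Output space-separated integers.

Answer: 5

Derivation:
Line 1: ['umbrella'] (min_width=8, slack=7)
Line 2: ['release'] (min_width=7, slack=8)
Line 3: ['progress', 'cheese'] (min_width=15, slack=0)
Line 4: ['new', 'progress', 'so'] (min_width=15, slack=0)
Line 5: ['frog', 'vector', 'for'] (min_width=15, slack=0)
Line 6: ['of', 'music', 'the'] (min_width=12, slack=3)
Line 7: ['machine', 'owl'] (min_width=11, slack=4)
Line 8: ['bright', 'diamond'] (min_width=14, slack=1)
Line 9: ['of', 'understand'] (min_width=13, slack=2)
Line 10: ['do', 'that', 'hard'] (min_width=12, slack=3)
Line 11: ['were', 'tired'] (min_width=10, slack=5)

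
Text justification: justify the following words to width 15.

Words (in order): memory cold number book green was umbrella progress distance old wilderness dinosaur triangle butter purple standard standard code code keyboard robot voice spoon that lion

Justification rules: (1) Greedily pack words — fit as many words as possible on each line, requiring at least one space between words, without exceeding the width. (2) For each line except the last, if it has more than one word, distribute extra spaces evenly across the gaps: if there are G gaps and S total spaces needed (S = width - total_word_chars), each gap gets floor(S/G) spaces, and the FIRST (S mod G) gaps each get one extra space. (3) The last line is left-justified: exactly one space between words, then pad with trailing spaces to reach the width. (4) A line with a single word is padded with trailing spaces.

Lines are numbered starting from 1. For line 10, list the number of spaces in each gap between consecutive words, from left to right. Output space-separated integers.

Line 1: ['memory', 'cold'] (min_width=11, slack=4)
Line 2: ['number', 'book'] (min_width=11, slack=4)
Line 3: ['green', 'was'] (min_width=9, slack=6)
Line 4: ['umbrella'] (min_width=8, slack=7)
Line 5: ['progress'] (min_width=8, slack=7)
Line 6: ['distance', 'old'] (min_width=12, slack=3)
Line 7: ['wilderness'] (min_width=10, slack=5)
Line 8: ['dinosaur'] (min_width=8, slack=7)
Line 9: ['triangle', 'butter'] (min_width=15, slack=0)
Line 10: ['purple', 'standard'] (min_width=15, slack=0)
Line 11: ['standard', 'code'] (min_width=13, slack=2)
Line 12: ['code', 'keyboard'] (min_width=13, slack=2)
Line 13: ['robot', 'voice'] (min_width=11, slack=4)
Line 14: ['spoon', 'that', 'lion'] (min_width=15, slack=0)

Answer: 1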